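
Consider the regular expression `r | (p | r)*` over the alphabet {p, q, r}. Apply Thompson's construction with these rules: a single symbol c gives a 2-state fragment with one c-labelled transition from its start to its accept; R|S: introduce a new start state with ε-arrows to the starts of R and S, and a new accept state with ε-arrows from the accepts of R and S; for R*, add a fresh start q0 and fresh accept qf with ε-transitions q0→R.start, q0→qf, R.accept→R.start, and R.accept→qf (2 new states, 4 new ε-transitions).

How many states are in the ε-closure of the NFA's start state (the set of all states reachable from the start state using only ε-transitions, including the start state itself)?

Compute the ε-closure size of each fragment's start state recursively; a symbol fragment's start has no outgoing ε-edge, so its closure is just itself (size 1).
  p | r → new start ε-reaches every alternative's start; none of them accept ε, so the new accept is not reached: |ε-closure| = 1 + 1 + 1 = 3
  (p | r)* → the star's fresh start ε-reaches both the body's start and the fresh accept: |ε-closure| = 2 + 3 = 5
  r | (p | r)* → |ε-closure| = 1 (new start) + (1 + 5) + 1 (new accept, since some branch ε-reaches its own accept) = 8

8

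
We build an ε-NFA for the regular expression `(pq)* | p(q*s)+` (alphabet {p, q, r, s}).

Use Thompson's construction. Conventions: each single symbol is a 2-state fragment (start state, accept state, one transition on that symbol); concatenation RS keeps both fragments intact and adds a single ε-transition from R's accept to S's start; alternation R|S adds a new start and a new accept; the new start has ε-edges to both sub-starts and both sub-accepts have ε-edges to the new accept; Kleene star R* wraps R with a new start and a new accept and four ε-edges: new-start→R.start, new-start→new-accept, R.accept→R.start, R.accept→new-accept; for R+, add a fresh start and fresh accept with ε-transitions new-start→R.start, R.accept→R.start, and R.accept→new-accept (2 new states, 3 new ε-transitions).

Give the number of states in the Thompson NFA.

Recursing over subexpressions:
Each of the 5 symbol leaves contributes a 2-state fragment.
  pq → 4 states
  (pq)* → 6 states
  q* → 4 states
  q*s → 6 states
  (q*s)+ → 8 states
  p(q*s)+ → 10 states
  (pq)* | p(q*s)+ → 18 states

18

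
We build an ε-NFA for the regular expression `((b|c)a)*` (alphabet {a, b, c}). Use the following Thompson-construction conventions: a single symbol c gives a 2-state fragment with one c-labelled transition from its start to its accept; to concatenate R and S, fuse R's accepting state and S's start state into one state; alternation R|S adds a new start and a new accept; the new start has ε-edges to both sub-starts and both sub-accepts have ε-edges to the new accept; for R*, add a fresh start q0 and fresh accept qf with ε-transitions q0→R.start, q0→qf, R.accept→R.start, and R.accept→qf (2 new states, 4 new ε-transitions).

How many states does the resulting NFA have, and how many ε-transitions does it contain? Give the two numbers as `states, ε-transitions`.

9, 8

Recursing over subexpressions:
Each of the 3 symbol leaves contributes 2 states and 0 ε-transitions.
  b|c = 6 states, 4 ε-transitions
  (b|c)a = 7 states, 4 ε-transitions
  ((b|c)a)* = 9 states, 8 ε-transitions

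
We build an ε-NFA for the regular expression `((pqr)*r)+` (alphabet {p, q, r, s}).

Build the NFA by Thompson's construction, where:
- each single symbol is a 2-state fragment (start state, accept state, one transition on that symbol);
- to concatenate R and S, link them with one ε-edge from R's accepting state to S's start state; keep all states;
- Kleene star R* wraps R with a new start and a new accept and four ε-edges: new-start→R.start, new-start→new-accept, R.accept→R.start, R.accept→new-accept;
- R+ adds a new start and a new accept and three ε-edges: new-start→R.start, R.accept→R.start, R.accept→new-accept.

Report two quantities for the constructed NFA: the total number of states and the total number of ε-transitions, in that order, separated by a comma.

12, 10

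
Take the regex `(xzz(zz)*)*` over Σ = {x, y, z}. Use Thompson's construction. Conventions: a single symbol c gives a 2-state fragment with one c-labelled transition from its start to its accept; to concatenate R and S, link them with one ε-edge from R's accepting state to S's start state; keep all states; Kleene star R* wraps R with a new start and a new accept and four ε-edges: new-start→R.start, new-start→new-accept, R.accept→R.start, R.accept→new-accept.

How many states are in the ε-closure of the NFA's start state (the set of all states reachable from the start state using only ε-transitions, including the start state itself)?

3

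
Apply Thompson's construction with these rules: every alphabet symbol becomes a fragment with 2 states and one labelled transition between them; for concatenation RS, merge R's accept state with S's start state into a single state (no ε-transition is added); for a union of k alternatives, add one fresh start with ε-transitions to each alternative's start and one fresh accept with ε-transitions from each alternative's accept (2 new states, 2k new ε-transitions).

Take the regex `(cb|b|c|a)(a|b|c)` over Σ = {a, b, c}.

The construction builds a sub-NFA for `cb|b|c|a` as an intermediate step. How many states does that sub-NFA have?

11

Fragment for `cb|b|c|a`:
Each of the 5 symbol leaves contributes a 2-state fragment.
  cb → 3 states
  cb|b|c|a → 11 states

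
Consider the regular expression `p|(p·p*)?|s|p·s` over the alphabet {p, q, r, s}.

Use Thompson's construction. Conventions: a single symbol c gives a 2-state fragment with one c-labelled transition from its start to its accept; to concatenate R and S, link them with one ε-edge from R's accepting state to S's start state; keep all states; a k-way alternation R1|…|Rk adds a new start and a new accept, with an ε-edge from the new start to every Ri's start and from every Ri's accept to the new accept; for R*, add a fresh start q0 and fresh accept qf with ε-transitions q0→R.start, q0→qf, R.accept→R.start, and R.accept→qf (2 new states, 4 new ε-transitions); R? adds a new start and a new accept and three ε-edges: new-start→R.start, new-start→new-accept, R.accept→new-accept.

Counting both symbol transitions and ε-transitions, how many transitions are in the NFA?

23

Per subexpression:
Each of the 6 symbol leaves contributes 1 transition (1 symbol, 0 ε).
  p* → 5 transitions (1 symbol, 4 ε)
  p·p* → 7 transitions (2 symbol, 5 ε)
  (p·p*)? → 10 transitions (2 symbol, 8 ε)
  p·s → 3 transitions (2 symbol, 1 ε)
  p|(p·p*)?|s|p·s → 23 transitions (6 symbol, 17 ε)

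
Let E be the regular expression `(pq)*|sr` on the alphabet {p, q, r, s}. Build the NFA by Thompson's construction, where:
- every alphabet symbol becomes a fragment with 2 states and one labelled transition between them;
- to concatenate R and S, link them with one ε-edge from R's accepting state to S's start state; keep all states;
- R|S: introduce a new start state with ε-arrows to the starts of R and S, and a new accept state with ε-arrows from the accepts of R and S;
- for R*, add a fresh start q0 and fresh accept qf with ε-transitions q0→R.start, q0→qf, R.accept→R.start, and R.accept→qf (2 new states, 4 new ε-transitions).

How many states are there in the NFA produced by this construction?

12

Per subexpression:
Each of the 4 symbol leaves contributes a 2-state fragment.
  pq : 4 states
  (pq)* : 6 states
  sr : 4 states
  (pq)*|sr : 12 states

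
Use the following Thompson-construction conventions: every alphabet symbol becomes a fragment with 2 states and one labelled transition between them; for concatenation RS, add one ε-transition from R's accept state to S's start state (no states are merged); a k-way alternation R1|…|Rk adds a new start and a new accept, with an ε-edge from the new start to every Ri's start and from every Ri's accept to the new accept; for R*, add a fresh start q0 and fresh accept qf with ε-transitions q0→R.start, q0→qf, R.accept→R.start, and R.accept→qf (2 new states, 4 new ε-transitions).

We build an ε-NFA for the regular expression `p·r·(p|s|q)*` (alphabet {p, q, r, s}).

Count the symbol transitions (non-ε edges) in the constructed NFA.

5

Building bottom-up:
Each of the 5 symbol leaves contributes exactly 1 symbol transition.
  p|s|q → 3 symbol transitions
  (p|s|q)* → 3 symbol transitions
  p·r·(p|s|q)* → 5 symbol transitions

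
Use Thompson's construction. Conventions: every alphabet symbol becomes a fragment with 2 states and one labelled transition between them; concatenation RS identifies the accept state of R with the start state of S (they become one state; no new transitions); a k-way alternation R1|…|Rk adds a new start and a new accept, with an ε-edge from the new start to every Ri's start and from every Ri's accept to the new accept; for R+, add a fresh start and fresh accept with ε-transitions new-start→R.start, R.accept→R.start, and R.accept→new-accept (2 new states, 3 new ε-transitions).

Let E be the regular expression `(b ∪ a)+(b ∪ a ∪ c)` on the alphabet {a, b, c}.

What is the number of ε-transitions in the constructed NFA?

13

By structural recursion:
Each of the 5 symbol leaves contributes 0 ε-transitions.
  b ∪ a : 4 ε-transitions
  (b ∪ a)+ : 7 ε-transitions
  b ∪ a ∪ c : 6 ε-transitions
  (b ∪ a)+(b ∪ a ∪ c) : 13 ε-transitions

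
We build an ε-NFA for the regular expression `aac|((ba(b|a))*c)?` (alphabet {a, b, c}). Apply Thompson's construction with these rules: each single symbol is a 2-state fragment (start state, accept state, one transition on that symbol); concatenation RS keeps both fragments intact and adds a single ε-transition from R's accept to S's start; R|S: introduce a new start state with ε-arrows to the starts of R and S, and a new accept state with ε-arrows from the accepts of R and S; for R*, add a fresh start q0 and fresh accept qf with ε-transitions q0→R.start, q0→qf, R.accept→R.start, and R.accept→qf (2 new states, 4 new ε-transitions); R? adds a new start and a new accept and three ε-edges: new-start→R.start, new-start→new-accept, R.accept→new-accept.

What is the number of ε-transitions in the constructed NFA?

20

By structural recursion:
Each of the 8 symbol leaves contributes 0 ε-transitions.
  aac → 2 ε-transitions
  b|a → 4 ε-transitions
  ba(b|a) → 6 ε-transitions
  (ba(b|a))* → 10 ε-transitions
  (ba(b|a))*c → 11 ε-transitions
  ((ba(b|a))*c)? → 14 ε-transitions
  aac|((ba(b|a))*c)? → 20 ε-transitions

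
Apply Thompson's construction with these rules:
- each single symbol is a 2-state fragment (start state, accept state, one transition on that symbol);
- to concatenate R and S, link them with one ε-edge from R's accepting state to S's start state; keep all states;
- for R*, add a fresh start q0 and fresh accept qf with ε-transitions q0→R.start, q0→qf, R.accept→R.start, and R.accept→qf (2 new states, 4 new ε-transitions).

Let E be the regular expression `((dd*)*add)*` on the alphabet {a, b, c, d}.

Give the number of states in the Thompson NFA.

16

Bottom-up over the parse tree:
Each of the 5 symbol leaves contributes a 2-state fragment.
  d* = 4 states
  dd* = 6 states
  (dd*)* = 8 states
  (dd*)*add = 14 states
  ((dd*)*add)* = 16 states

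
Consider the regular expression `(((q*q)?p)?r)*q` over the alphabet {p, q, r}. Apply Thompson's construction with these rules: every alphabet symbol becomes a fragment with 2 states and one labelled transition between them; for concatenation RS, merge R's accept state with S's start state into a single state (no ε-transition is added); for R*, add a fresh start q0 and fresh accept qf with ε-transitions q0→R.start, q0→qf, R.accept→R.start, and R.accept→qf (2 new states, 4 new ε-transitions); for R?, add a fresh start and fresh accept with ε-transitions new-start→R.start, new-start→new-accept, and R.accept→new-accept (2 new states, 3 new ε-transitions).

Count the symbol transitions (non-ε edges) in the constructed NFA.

5

Building bottom-up:
Each of the 5 symbol leaves contributes exactly 1 symbol transition.
  q* : 1 symbol transition
  q*q : 2 symbol transitions
  (q*q)? : 2 symbol transitions
  (q*q)?p : 3 symbol transitions
  ((q*q)?p)? : 3 symbol transitions
  ((q*q)?p)?r : 4 symbol transitions
  (((q*q)?p)?r)* : 4 symbol transitions
  (((q*q)?p)?r)*q : 5 symbol transitions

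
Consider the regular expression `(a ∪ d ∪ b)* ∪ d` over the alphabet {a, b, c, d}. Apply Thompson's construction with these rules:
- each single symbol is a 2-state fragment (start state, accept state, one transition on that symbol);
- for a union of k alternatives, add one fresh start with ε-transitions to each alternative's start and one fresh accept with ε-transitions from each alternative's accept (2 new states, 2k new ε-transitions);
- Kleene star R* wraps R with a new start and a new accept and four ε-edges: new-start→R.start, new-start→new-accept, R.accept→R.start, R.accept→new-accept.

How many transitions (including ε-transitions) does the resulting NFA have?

Bottom-up over the parse tree:
Each of the 4 symbol leaves contributes 1 transition (1 symbol, 0 ε).
  a ∪ d ∪ b = 9 transitions (3 symbol, 6 ε)
  (a ∪ d ∪ b)* = 13 transitions (3 symbol, 10 ε)
  (a ∪ d ∪ b)* ∪ d = 18 transitions (4 symbol, 14 ε)

18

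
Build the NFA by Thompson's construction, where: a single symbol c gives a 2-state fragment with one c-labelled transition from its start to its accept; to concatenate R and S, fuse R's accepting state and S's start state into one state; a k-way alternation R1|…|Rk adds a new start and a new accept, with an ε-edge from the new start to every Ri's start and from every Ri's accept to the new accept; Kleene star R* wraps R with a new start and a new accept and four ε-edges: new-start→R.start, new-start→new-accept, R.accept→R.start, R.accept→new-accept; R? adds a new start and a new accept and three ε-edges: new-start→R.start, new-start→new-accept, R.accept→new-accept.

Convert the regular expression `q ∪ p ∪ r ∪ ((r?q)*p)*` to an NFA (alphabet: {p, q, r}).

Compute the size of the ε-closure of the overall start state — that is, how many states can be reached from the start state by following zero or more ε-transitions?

12

Compute the ε-closure size of each fragment's start state recursively; a symbol fragment's start has no outgoing ε-edge, so its closure is just itself (size 1).
  r? : |closure| = 1 (new start) + 1 (body) + 1 (new accept, via ε) = 3
  r?q : |closure| = 3 + (1−1) = 3 (closure spills across the concat boundary because the left factor accepts ε)
  (r?q)* : new start has ε-edges to the inner start and to the new accept, so |closure| = 2 + 3 = 5
  (r?q)*p : the left operand accepts ε, so the closure extends into the next operand (the shared merged state is already counted); |closure| = 5 + (1−1) = 5
  ((r?q)*p)* : |closure| = 1 (new start) + 5 (body) + 1 (new accept) = 7
  q ∪ p ∪ r ∪ ((r?q)*p)* : new start ε-reaches every alternative's start; at least one alternative accepts ε, so the union's new accept is reached too: |closure| = 1 + 1 + 1 + 1 + 7 + 1 = 12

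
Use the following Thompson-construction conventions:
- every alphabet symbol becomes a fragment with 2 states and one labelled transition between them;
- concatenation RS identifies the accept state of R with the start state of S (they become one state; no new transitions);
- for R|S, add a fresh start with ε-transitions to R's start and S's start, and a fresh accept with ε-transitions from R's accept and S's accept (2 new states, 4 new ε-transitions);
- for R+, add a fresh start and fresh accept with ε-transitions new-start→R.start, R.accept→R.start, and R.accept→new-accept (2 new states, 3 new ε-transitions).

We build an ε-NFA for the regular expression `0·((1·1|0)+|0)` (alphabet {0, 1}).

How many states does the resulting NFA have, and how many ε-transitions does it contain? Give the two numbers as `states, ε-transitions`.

14, 11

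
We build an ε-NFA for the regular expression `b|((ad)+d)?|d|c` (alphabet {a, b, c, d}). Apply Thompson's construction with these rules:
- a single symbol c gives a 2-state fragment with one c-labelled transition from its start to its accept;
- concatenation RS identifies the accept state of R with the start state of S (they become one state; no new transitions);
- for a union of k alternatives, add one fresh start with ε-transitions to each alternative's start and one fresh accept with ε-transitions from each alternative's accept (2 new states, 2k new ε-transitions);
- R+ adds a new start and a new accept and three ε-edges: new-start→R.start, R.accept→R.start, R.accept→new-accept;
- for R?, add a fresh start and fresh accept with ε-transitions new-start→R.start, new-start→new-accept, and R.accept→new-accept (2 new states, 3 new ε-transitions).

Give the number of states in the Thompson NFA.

Bottom-up over the parse tree:
Each of the 6 symbol leaves contributes a 2-state fragment.
  ad → 3 states
  (ad)+ → 5 states
  (ad)+d → 6 states
  ((ad)+d)? → 8 states
  b|((ad)+d)?|d|c → 16 states

16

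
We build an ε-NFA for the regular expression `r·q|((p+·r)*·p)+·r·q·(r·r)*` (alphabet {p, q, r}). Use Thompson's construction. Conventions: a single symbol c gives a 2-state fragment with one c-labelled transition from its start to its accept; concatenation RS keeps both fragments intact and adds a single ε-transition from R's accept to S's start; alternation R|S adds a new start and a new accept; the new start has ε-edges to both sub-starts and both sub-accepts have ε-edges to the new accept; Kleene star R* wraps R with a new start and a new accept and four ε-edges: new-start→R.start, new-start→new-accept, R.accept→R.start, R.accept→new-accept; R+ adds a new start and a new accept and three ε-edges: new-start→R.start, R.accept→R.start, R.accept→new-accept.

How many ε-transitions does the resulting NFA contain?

25

Recursing over subexpressions:
Each of the 9 symbol leaves contributes 0 ε-transitions.
  r·q = 1 ε-transition
  p+ = 3 ε-transitions
  p+·r = 4 ε-transitions
  (p+·r)* = 8 ε-transitions
  (p+·r)*·p = 9 ε-transitions
  ((p+·r)*·p)+ = 12 ε-transitions
  r·r = 1 ε-transition
  (r·r)* = 5 ε-transitions
  ((p+·r)*·p)+·r·q·(r·r)* = 20 ε-transitions
  r·q|((p+·r)*·p)+·r·q·(r·r)* = 25 ε-transitions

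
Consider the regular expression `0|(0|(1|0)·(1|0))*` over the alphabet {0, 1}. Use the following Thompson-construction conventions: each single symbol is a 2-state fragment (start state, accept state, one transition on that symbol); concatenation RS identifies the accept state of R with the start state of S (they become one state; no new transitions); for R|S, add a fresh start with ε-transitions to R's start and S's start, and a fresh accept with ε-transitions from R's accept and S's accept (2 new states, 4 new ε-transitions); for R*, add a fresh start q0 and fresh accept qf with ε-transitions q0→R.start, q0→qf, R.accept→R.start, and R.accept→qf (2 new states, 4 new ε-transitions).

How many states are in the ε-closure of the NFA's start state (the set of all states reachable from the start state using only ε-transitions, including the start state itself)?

Let C(F) = |ε-closure(F.start)| within fragment F, and note whether F accepts ε. Symbol fragments have C = 1 and do not accept ε. Then:
  1|0 — new start ε-reaches every alternative's start; none of them accept ε, so the new accept is not reached: C = 1 + 1 + 1 = 3
  1|0 — C = 1 + 1 + 1 = 3 (the new accept is not ε-reachable since no branch accepts ε)
  (1|0)·(1|0) — C equals the left operand's closure size = 3 (its accept is not ε-reachable, so the closure stops there)
  0|(1|0)·(1|0) — new start ε-reaches every alternative's start; none of them accept ε, so the new accept is not reached: C = 1 + 1 + 3 = 5
  (0|(1|0)·(1|0))* — the star's fresh start ε-reaches both the body's start and the fresh accept: C = 2 + 5 = 7
  0|(0|(1|0)·(1|0))* — new start ε-reaches every alternative's start; at least one alternative accepts ε, so the union's new accept is reached too: C = 1 + 1 + 7 + 1 = 10

10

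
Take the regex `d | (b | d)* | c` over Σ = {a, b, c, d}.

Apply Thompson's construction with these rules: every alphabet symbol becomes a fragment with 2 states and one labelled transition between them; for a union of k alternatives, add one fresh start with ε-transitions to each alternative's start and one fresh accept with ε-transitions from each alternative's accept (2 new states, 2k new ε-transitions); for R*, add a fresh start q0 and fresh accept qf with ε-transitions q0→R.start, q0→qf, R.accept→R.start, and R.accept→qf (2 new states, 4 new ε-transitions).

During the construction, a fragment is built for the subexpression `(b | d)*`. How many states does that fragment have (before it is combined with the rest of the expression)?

8

Fragment for `(b | d)*`:
Each of the 2 symbol leaves contributes a 2-state fragment.
  b | d — 6 states
  (b | d)* — 8 states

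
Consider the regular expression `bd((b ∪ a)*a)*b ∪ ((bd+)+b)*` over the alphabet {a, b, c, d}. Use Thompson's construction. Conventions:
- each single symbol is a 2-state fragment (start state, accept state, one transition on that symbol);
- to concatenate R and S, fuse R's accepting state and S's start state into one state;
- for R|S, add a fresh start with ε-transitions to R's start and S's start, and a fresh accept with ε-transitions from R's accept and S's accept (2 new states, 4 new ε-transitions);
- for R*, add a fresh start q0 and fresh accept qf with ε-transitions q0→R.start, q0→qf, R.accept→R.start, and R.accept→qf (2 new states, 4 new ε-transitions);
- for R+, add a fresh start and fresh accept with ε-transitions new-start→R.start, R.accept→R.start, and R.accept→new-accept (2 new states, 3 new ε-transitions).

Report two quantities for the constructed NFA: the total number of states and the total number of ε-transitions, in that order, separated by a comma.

By structural recursion:
Each of the 9 symbol leaves contributes 2 states and 0 ε-transitions.
  b ∪ a — 6 states, 4 ε-transitions
  (b ∪ a)* — 8 states, 8 ε-transitions
  (b ∪ a)*a — 9 states, 8 ε-transitions
  ((b ∪ a)*a)* — 11 states, 12 ε-transitions
  bd((b ∪ a)*a)*b — 14 states, 12 ε-transitions
  d+ — 4 states, 3 ε-transitions
  bd+ — 5 states, 3 ε-transitions
  (bd+)+ — 7 states, 6 ε-transitions
  (bd+)+b — 8 states, 6 ε-transitions
  ((bd+)+b)* — 10 states, 10 ε-transitions
  bd((b ∪ a)*a)*b ∪ ((bd+)+b)* — 26 states, 26 ε-transitions

26, 26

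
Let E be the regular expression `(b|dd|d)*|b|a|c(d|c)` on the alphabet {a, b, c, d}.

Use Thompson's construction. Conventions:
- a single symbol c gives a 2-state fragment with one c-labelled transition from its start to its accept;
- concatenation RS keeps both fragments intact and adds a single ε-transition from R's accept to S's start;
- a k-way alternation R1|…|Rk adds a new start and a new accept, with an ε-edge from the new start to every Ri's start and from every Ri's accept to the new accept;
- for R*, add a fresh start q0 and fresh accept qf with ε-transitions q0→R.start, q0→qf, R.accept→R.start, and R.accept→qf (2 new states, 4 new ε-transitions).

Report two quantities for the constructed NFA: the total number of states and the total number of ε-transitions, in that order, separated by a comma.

26, 24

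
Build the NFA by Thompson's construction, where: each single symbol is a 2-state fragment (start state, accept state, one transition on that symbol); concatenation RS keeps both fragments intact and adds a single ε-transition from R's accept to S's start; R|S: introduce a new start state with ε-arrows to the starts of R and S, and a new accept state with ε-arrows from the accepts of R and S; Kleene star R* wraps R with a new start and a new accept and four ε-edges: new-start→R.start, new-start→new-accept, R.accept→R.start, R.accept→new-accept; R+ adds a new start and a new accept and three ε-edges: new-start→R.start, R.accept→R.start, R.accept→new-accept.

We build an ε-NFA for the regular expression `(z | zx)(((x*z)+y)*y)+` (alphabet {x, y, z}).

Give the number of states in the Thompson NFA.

By structural recursion:
Each of the 7 symbol leaves contributes a 2-state fragment.
  zx — 4 states
  z | zx — 8 states
  x* — 4 states
  x*z — 6 states
  (x*z)+ — 8 states
  (x*z)+y — 10 states
  ((x*z)+y)* — 12 states
  ((x*z)+y)*y — 14 states
  (((x*z)+y)*y)+ — 16 states
  (z | zx)(((x*z)+y)*y)+ — 24 states

24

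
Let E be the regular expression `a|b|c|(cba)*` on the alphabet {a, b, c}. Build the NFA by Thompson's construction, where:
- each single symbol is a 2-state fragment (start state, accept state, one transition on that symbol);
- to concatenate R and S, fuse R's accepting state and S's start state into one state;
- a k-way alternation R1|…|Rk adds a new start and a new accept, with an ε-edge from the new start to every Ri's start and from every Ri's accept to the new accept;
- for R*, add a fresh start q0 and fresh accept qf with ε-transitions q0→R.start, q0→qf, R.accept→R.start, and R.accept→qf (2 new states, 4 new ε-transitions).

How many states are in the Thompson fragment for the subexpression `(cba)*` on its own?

Fragment for `(cba)*`:
Each of the 3 symbol leaves contributes a 2-state fragment.
  cba → 4 states
  (cba)* → 6 states

6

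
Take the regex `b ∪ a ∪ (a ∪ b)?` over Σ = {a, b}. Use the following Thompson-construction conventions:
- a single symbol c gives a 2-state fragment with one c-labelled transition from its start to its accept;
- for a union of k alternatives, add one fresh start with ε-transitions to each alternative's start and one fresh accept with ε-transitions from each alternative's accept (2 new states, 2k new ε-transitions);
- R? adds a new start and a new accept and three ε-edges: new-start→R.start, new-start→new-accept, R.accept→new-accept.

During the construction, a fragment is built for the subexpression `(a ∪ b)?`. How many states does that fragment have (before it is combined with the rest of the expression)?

Fragment for `(a ∪ b)?`:
Each of the 2 symbol leaves contributes a 2-state fragment.
  a ∪ b — 6 states
  (a ∪ b)? — 8 states

8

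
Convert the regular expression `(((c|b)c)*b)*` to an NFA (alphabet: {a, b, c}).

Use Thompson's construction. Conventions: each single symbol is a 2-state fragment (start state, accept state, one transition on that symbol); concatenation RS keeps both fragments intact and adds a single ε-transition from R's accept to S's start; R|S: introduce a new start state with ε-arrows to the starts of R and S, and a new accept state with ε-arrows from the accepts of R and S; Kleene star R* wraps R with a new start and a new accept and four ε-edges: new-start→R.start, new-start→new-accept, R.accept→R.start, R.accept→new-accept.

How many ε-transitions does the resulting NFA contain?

14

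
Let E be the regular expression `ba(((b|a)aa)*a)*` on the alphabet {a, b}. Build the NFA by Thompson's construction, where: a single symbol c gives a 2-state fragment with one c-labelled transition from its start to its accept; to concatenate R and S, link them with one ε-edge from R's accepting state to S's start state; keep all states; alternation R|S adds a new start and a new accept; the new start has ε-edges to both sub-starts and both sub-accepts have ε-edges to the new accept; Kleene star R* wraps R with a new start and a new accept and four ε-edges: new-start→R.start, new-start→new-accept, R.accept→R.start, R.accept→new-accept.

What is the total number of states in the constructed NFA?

By structural recursion:
Each of the 7 symbol leaves contributes a 2-state fragment.
  b|a : 6 states
  (b|a)aa : 10 states
  ((b|a)aa)* : 12 states
  ((b|a)aa)*a : 14 states
  (((b|a)aa)*a)* : 16 states
  ba(((b|a)aa)*a)* : 20 states

20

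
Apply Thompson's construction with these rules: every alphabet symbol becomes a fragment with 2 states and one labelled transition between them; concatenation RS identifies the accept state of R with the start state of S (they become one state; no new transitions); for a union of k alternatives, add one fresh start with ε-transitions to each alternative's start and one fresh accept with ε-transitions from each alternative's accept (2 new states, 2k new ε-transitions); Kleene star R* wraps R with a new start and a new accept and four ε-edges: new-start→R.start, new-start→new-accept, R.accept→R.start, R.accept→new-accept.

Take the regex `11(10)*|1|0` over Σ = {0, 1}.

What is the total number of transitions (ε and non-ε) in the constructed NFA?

16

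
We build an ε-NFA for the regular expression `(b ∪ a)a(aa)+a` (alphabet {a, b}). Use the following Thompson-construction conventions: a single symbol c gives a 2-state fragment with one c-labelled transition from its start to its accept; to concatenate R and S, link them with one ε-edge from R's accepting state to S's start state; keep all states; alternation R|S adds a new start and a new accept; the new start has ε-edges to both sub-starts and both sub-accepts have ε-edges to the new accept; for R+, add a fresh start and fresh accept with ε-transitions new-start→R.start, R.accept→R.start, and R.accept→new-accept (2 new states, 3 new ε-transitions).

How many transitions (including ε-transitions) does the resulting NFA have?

17

By structural recursion:
Each of the 6 symbol leaves contributes 1 transition (1 symbol, 0 ε).
  b ∪ a : 6 transitions (2 symbol, 4 ε)
  aa : 3 transitions (2 symbol, 1 ε)
  (aa)+ : 6 transitions (2 symbol, 4 ε)
  (b ∪ a)a(aa)+a : 17 transitions (6 symbol, 11 ε)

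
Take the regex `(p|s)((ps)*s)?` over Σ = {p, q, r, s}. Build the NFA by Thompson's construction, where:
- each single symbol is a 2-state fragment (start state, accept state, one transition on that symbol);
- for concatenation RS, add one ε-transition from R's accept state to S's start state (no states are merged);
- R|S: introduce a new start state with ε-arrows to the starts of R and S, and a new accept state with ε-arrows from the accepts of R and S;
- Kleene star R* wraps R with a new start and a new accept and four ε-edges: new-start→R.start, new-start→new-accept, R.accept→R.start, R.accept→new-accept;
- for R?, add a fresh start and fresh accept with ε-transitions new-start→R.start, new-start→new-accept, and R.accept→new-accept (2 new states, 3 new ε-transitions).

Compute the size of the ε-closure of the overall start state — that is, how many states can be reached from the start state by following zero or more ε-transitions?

3

Compute the ε-closure size of each fragment's start state recursively; a symbol fragment's start has no outgoing ε-edge, so its closure is just itself (size 1).
  p|s : |closure| = 1 + 1 + 1 = 3 (the new accept is not ε-reachable since no branch accepts ε)
  ps : |closure| equals the left operand's closure size = 1 (its accept is not ε-reachable, so the closure stops there)
  (ps)* : |closure| = 1 (new start) + 1 (body) + 1 (new accept) = 3
  (ps)*s : the left operand accepts ε, so the closure extends into the next operand (via the concat ε-link); |closure| = 3 + 1 = 4
  ((ps)*s)? : new start has ε-edges to the inner start and to the new accept, so |closure| = 2 + 4 = 6
  (p|s)((ps)*s)? : |closure| equals the left operand's closure size = 3 (its accept is not ε-reachable, so the closure stops there)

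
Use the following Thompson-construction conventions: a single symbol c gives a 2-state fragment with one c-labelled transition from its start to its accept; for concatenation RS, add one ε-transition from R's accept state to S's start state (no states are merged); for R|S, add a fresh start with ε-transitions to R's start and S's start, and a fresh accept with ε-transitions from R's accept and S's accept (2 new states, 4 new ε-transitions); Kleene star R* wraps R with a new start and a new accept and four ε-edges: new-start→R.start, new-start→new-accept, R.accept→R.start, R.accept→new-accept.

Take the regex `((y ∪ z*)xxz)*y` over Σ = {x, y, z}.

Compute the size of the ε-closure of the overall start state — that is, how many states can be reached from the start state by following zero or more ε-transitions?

Compute the ε-closure size of each fragment's start state recursively; a symbol fragment's start has no outgoing ε-edge, so its closure is just itself (size 1).
  z* → the star's fresh start ε-reaches both the body's start and the fresh accept: |closure| = 2 + 1 = 3
  y ∪ z* → new start ε-reaches every alternative's start; at least one alternative accepts ε, so the union's new accept is reached too: |closure| = 1 + 1 + 3 + 1 = 6
  (y ∪ z*)xxz → |closure| = 6 + 1 = 7 (closure spills across the concat boundary because the left factor accepts ε)
  ((y ∪ z*)xxz)* → new start has ε-edges to the inner start and to the new accept, so |closure| = 2 + 7 = 9
  ((y ∪ z*)xxz)*y → the left operand accepts ε, so the closure extends into the next operand (via the concat ε-link); |closure| = 9 + 1 = 10

10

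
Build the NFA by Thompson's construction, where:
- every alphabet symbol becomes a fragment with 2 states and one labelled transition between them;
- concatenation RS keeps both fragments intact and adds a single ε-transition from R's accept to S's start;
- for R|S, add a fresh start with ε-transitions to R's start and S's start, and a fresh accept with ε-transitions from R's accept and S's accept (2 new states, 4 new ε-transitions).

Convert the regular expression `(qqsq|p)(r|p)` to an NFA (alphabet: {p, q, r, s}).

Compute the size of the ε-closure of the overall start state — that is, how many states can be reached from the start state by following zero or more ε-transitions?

3

Work bottom-up. For each fragment F, track |ε-closure(F.start)| and whether F's accept lies in that closure (i.e. whether F accepts ε). A single-symbol fragment has closure size 1 and does not accept ε.
  qqsq — C equals the left operand's closure size = 1 (its accept is not ε-reachable, so the closure stops there)
  qqsq|p — new start ε-reaches every alternative's start; none of them accept ε, so the new accept is not reached: C = 1 + 1 + 1 = 3
  r|p — new start ε-reaches every alternative's start; none of them accept ε, so the new accept is not reached: C = 1 + 1 + 1 = 3
  (qqsq|p)(r|p) — C equals the left operand's closure size = 3 (its accept is not ε-reachable, so the closure stops there)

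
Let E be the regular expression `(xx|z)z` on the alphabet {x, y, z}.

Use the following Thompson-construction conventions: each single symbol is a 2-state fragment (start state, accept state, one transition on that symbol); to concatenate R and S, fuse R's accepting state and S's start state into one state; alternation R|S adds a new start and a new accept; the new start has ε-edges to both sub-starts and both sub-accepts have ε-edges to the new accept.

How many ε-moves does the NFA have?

4

Bottom-up over the parse tree:
Each of the 4 symbol leaves contributes 0 ε-transitions.
  xx = 0 ε-transitions
  xx|z = 4 ε-transitions
  (xx|z)z = 4 ε-transitions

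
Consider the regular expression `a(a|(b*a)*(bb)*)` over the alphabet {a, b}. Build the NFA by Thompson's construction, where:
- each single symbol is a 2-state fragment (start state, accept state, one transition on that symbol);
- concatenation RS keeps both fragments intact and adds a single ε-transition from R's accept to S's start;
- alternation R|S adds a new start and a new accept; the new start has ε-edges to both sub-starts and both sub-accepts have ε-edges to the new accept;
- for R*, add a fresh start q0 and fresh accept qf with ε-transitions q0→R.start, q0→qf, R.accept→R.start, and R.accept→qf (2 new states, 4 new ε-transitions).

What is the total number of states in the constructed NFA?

20

Building bottom-up:
Each of the 6 symbol leaves contributes a 2-state fragment.
  b* = 4 states
  b*a = 6 states
  (b*a)* = 8 states
  bb = 4 states
  (bb)* = 6 states
  (b*a)*(bb)* = 14 states
  a|(b*a)*(bb)* = 18 states
  a(a|(b*a)*(bb)*) = 20 states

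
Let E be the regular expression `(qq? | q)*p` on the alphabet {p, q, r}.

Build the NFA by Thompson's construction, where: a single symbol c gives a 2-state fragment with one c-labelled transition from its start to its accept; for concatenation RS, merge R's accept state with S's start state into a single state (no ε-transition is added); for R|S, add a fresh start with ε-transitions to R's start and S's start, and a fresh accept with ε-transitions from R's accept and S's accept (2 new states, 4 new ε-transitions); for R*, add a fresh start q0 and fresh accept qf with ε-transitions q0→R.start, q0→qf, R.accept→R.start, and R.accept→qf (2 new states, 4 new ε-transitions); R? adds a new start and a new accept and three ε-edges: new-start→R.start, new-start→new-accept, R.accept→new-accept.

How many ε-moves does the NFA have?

Per subexpression:
Each of the 4 symbol leaves contributes 0 ε-transitions.
  q? — 3 ε-transitions
  qq? — 3 ε-transitions
  qq? | q — 7 ε-transitions
  (qq? | q)* — 11 ε-transitions
  (qq? | q)*p — 11 ε-transitions

11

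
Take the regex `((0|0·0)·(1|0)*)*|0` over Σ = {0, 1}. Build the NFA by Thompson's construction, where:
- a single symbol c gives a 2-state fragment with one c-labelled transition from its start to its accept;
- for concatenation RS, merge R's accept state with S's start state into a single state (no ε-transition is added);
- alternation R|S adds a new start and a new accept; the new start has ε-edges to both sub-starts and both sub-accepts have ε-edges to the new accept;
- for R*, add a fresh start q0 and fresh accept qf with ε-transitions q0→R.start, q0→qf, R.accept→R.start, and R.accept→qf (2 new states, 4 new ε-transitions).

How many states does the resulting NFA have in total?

By structural recursion:
Each of the 6 symbol leaves contributes a 2-state fragment.
  0·0 = 3 states
  0|0·0 = 7 states
  1|0 = 6 states
  (1|0)* = 8 states
  (0|0·0)·(1|0)* = 14 states
  ((0|0·0)·(1|0)*)* = 16 states
  ((0|0·0)·(1|0)*)*|0 = 20 states

20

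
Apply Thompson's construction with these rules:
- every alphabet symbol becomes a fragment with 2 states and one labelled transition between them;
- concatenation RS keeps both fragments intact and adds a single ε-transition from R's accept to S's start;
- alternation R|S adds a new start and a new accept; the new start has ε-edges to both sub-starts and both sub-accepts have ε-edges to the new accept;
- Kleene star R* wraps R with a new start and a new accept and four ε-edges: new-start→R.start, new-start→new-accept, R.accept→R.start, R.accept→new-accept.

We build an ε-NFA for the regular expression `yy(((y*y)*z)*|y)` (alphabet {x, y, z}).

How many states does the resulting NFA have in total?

Per subexpression:
Each of the 6 symbol leaves contributes a 2-state fragment.
  y* → 4 states
  y*y → 6 states
  (y*y)* → 8 states
  (y*y)*z → 10 states
  ((y*y)*z)* → 12 states
  ((y*y)*z)*|y → 16 states
  yy(((y*y)*z)*|y) → 20 states

20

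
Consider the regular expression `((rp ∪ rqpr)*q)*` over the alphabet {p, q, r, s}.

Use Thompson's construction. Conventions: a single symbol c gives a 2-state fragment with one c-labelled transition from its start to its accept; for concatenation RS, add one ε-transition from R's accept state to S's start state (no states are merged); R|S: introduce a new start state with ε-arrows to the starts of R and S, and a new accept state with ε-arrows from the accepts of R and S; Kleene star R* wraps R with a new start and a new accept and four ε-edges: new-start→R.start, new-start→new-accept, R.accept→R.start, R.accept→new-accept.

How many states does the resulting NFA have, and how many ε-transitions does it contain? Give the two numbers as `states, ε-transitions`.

20, 17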